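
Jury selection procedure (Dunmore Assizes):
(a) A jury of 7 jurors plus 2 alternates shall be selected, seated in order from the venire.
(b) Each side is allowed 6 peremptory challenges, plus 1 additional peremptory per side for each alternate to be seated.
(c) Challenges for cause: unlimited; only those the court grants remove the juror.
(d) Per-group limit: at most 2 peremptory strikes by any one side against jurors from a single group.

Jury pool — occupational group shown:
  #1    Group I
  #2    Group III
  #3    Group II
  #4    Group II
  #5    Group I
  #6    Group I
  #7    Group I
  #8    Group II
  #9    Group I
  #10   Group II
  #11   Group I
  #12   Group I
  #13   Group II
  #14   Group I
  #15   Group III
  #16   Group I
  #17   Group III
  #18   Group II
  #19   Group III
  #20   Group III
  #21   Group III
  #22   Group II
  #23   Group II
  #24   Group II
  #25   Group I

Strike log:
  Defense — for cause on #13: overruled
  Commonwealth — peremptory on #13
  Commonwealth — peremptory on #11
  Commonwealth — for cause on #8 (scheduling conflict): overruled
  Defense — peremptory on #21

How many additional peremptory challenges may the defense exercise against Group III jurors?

1

Defense peremptories so far: #21 — 1 of 8 used, 7 left overall.
Against Group III: #21 — 1 used; per-group cap 2 leaves 1.
Binding limit: min(7, 1) = 1.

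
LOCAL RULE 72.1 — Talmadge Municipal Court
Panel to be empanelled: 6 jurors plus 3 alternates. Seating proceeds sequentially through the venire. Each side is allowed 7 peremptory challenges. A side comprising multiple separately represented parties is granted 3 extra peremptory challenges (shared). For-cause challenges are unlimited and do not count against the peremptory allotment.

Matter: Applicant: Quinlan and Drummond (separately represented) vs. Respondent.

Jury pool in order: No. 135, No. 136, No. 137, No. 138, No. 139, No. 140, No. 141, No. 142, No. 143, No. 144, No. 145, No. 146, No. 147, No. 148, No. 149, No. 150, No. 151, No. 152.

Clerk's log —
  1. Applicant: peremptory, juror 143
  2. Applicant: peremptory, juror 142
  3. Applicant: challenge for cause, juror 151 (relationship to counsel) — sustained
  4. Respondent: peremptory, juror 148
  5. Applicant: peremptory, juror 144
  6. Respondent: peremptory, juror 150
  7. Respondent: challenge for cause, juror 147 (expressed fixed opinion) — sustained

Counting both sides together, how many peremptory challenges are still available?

Applicant allotment: 7 base + 3 multi-party = 10. Respondent allotment: 7.
Applicant peremptories used: #143, #142, #144 — 3 (the for-cause on #151 doesn't count).
Respondent peremptories used: #148, #150 — 2 (the for-cause on #147 doesn't count).
Remaining: (10 − 3) + (7 − 2) = 12.

12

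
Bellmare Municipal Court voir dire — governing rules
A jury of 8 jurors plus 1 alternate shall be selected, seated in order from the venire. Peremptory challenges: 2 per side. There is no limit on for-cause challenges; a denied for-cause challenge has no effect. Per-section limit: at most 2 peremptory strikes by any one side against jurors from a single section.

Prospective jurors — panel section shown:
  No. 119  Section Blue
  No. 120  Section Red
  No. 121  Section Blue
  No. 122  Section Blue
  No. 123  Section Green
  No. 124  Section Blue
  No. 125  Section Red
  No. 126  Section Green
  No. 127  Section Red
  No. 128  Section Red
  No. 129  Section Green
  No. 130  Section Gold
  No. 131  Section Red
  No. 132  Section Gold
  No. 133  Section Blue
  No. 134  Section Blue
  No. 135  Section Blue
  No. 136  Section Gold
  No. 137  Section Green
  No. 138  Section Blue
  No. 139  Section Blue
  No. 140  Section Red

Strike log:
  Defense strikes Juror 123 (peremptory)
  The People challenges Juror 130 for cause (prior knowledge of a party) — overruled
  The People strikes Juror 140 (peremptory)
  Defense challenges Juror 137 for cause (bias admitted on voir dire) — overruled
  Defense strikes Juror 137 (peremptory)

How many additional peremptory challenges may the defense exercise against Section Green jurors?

0

Defense peremptories so far: #123, #137 — 2 of 2 used, 0 left overall.
Against Section Green: #123, #137 — 2 used; per-section cap 2 leaves 0.
Binding limit: min(0, 0) = 0.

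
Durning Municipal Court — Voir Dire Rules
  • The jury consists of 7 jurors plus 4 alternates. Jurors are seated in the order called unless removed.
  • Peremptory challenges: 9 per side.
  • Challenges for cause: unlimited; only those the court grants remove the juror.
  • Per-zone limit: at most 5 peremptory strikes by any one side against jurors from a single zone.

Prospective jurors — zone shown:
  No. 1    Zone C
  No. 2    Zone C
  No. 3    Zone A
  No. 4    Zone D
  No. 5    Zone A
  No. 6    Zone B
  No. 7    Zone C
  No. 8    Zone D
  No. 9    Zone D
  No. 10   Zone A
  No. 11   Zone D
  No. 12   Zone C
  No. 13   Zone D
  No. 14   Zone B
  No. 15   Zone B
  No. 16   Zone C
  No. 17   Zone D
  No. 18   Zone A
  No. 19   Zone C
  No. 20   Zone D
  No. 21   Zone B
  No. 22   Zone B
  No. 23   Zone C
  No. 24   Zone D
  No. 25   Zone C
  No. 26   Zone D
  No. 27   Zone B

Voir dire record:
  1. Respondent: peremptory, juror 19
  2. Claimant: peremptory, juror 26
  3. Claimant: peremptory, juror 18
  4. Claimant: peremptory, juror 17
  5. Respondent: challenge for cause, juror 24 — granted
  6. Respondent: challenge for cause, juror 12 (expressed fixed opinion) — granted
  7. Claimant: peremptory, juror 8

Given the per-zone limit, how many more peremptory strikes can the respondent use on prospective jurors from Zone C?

4

Respondent peremptories so far: #19 — 1 of 9 used, 8 left overall.
Against Zone C: #19 — 1 used; per-zone cap 5 leaves 4.
Binding limit: min(8, 4) = 4.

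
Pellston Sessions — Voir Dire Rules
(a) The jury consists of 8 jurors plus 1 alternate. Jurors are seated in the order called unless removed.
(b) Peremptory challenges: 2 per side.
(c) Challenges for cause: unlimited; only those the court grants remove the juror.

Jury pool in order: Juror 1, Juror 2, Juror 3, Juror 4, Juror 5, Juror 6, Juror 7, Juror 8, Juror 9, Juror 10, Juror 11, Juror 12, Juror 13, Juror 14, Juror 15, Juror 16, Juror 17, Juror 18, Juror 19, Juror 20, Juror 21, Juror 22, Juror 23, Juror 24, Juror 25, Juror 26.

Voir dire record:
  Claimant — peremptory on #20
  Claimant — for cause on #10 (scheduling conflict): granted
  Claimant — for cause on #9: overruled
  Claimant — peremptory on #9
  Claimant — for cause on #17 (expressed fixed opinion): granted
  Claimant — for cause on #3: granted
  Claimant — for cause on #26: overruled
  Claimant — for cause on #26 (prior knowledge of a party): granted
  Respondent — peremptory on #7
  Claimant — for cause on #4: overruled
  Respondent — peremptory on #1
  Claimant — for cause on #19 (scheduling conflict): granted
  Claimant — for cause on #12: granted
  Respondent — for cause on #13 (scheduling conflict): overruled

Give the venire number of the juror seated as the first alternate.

Removed: #1, #3, #7, #9, #10, #12, #17, #19, #20, #26. (#4, #13 stay — for-cause denied.)
Filling seats in venire order through position 9: #2, #4, #5, #6, #8, #11, #13, #14, #15.
So alternate 1 is #15.

15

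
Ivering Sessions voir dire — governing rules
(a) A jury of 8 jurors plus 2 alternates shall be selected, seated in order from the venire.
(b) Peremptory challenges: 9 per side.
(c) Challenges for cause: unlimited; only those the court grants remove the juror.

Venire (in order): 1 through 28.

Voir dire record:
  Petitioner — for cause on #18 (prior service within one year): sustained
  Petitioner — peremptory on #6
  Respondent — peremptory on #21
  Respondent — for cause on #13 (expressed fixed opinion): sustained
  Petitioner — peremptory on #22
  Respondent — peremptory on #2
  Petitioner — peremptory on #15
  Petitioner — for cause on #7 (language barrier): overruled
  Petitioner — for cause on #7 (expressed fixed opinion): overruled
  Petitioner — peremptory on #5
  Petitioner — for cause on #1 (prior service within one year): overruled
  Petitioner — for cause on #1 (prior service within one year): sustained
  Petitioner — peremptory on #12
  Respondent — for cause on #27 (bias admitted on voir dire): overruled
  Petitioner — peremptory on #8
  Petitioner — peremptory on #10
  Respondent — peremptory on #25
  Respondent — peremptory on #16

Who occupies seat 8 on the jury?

19

Removed: #1, #2, #5, #6, #8, #10, #12, #13, #15, #16, #18, #21, #22, #25. (#7, #27 stay — for-cause denied.)
Filling seats in venire order through position 8: #3, #4, #7, #9, #11, #14, #17, #19.
So seat 8 is #19.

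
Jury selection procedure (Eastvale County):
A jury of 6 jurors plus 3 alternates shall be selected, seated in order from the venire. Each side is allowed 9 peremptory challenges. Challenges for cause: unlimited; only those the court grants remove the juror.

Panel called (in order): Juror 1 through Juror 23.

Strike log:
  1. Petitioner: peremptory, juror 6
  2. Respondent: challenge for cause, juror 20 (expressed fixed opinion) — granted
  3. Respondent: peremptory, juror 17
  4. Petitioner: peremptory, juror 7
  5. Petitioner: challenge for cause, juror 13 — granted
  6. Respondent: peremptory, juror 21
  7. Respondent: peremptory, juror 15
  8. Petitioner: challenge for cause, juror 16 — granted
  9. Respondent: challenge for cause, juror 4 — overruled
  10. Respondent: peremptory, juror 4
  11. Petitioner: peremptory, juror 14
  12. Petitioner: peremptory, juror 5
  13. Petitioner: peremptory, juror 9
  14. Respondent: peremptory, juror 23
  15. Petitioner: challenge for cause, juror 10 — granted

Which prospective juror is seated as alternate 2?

19

Removed: #4, #5, #6, #7, #9, #10, #13, #14, #15, #16, #17, #20, #21, #23.
Seating in order: seats 1–6 → #1, #2, #3, #8, #11, #12; alternates → #18, #19, #22.
So alternate 2 is #19.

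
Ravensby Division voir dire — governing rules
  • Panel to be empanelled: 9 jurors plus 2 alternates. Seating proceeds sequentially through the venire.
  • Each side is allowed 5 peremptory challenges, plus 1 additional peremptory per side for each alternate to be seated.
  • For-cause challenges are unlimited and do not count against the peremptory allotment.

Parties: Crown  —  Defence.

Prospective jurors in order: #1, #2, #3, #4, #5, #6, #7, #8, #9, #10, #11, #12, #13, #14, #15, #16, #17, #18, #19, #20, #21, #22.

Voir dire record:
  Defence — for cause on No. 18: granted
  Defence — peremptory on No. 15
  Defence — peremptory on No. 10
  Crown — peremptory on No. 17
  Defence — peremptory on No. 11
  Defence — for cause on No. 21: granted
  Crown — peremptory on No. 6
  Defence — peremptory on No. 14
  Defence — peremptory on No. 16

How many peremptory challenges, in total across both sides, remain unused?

Crown allotment: 5 base + 1 × 2 alternates = 7. Defence allotment: 5 base + 1 × 2 alternates = 7.
Crown peremptories used: #17, #6 — 2.
Defence peremptories used: #15, #10, #11, #14, #16 — 5 (for-cause on #18, #21 don't count).
Remaining: (7 − 2) + (7 − 5) = 7.

7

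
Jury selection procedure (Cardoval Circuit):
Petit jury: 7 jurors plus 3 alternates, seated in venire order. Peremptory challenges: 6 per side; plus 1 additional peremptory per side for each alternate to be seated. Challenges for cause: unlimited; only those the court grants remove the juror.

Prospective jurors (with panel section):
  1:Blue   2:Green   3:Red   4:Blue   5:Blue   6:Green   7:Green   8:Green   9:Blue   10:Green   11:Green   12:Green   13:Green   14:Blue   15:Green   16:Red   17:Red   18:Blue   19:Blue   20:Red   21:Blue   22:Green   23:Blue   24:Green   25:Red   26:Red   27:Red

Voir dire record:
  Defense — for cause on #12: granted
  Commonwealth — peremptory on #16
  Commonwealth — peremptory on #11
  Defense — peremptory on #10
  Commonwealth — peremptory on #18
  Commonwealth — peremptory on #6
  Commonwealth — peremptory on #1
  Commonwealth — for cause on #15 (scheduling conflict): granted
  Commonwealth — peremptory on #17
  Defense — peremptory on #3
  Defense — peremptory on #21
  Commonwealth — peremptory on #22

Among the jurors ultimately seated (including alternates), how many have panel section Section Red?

1

Removed: #1, #3, #6, #10, #11, #12, #15, #16, #17, #18, #21, #22.
Seated (10 incl. alternates): #2, #4, #5, #7, #8, #9, #13, #14, #19, #20.
Of those, in Section Red: #20 → 1.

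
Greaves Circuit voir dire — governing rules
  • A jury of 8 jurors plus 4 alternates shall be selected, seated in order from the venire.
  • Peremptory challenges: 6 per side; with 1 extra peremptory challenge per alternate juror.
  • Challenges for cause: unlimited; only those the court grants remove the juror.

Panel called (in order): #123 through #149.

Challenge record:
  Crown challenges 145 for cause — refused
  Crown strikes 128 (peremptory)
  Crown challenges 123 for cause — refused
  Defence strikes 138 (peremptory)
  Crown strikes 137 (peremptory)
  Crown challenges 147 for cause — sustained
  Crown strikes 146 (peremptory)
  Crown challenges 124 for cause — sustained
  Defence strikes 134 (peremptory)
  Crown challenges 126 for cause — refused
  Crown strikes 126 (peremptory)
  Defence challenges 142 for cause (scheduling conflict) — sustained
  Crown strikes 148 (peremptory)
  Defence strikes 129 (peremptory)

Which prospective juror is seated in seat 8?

135

Removed: #124, #126, #128, #129, #134, #137, #138, #142, #146, #147, #148. (#123, #145 stay — for-cause denied.)
Seating in order: seats 1–8 → #123, #125, #127, #130, #131, #132, #133, #135; alternates → #136, #139, #140, #141.
So seat 8 is #135.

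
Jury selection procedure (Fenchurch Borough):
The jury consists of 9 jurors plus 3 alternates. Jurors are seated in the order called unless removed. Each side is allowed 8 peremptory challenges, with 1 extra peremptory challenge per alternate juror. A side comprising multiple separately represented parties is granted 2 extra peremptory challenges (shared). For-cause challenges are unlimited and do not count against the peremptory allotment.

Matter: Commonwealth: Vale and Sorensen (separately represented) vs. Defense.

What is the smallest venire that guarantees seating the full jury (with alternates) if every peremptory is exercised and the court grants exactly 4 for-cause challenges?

40

Seats to fill: 9 + 3 alternates = 12.
Peremptories — Commonwealth: 8 + 1×3 + 2 = 13; Defense: 8 + 1×3 = 11; total 24.
For-cause removals: 4.
Minimum venire: 12 + 24 + 4 = 40.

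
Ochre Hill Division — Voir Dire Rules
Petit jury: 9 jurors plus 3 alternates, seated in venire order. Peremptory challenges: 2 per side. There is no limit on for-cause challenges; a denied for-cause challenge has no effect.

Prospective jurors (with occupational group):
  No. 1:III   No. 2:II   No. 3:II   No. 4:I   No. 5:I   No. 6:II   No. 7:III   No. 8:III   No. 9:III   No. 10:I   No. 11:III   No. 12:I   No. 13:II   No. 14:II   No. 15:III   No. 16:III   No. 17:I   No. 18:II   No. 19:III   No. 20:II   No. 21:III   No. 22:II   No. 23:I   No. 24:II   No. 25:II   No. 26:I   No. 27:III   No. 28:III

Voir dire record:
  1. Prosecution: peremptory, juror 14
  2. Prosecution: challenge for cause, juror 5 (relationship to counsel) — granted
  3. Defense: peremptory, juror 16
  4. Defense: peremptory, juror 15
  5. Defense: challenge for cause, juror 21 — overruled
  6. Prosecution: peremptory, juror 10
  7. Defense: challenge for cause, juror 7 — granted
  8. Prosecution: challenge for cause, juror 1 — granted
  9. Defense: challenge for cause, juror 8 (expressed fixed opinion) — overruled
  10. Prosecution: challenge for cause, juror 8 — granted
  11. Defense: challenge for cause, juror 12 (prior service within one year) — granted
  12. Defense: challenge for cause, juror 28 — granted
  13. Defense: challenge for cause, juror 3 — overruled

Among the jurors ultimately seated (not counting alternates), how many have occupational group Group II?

Removed: #1, #5, #7, #8, #10, #12, #14, #15, #16, #28.
Seated jurors 1–9: #2, #3, #4, #6, #9, #11, #13, #17, #18 (alternates #19, #20, #21 not counted).
Of those, in Group II: #2, #3, #6, #13, #18 → 5.

5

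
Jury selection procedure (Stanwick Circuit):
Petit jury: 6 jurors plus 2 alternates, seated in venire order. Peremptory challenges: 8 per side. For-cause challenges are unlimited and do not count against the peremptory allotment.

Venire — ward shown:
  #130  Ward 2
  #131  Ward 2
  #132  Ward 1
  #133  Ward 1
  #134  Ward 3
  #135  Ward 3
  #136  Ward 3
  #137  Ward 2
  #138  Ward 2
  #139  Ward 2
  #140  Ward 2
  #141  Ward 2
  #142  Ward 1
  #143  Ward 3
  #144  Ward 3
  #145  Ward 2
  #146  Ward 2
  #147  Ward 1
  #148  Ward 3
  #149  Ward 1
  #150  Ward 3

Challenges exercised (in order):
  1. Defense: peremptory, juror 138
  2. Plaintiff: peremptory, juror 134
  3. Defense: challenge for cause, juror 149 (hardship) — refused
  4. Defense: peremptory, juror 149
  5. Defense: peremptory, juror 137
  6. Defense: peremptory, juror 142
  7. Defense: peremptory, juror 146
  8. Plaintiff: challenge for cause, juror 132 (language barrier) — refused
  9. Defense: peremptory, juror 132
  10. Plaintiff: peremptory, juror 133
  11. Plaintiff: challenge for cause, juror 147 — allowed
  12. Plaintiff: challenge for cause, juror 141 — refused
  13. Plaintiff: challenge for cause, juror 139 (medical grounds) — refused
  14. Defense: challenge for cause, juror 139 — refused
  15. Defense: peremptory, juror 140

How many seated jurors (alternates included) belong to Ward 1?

0

Removed: #132, #133, #134, #137, #138, #140, #142, #146, #147, #149.
Seated (8 incl. alternates): #130, #131, #135, #136, #139, #141, #143, #144.
None of those are in Ward 1 → 0.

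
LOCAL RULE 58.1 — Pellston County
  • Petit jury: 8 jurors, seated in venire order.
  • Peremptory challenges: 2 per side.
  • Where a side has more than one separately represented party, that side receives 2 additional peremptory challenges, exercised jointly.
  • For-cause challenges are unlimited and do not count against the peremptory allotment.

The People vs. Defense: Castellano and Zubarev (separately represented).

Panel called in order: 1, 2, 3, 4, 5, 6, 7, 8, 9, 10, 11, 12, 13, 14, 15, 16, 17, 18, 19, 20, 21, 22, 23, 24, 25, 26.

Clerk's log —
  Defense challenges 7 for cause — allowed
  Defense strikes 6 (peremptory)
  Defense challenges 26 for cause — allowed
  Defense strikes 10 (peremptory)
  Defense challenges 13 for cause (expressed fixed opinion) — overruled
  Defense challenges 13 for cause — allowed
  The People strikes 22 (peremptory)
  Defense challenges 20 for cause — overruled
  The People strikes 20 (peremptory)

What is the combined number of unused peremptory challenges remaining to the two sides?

2

The People allotment: 2. Defense allotment: 2 base + 2 multi-party = 4.
The People peremptories used: #22, #20 — 2.
Defense peremptories used: #6, #10 — 2 (for-cause on #7, #26, #13, #13, #20 don't count).
Remaining: (2 − 2) + (4 − 2) = 2.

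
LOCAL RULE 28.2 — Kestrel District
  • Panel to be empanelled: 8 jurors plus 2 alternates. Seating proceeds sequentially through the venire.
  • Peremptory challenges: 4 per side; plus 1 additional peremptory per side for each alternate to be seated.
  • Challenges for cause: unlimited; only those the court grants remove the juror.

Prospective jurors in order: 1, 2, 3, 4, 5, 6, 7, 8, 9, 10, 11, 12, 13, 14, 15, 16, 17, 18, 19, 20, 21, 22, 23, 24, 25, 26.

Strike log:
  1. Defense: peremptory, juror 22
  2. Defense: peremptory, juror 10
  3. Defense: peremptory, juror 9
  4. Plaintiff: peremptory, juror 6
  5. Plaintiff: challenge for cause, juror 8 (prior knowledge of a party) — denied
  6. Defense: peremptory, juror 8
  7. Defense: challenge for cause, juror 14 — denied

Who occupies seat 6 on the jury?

7

Removed: #6, #8, #9, #10, #22. (#14 stays — for-cause denied.)
Filling seats in venire order through position 6: #1, #2, #3, #4, #5, #7.
So seat 6 is #7.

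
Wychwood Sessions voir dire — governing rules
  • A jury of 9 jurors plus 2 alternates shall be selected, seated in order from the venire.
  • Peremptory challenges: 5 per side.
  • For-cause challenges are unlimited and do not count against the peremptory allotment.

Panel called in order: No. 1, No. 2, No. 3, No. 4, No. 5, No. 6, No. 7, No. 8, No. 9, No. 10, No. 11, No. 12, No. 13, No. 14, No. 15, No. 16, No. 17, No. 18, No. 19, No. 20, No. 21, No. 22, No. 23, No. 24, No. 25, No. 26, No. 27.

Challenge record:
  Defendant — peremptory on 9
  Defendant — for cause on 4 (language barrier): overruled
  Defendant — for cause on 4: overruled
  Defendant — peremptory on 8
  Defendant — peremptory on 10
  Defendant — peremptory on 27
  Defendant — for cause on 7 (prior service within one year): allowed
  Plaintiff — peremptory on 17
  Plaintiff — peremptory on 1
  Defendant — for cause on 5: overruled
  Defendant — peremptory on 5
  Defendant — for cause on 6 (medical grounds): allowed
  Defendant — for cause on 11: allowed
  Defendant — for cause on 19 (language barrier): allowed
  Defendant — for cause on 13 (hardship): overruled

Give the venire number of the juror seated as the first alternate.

20

Removed: #1, #5, #6, #7, #8, #9, #10, #11, #17, #19, #27. (#4, #13 stay — for-cause denied.)
Filling seats in venire order through position 10: #2, #3, #4, #12, #13, #14, #15, #16, #18, #20.
So alternate 1 is #20.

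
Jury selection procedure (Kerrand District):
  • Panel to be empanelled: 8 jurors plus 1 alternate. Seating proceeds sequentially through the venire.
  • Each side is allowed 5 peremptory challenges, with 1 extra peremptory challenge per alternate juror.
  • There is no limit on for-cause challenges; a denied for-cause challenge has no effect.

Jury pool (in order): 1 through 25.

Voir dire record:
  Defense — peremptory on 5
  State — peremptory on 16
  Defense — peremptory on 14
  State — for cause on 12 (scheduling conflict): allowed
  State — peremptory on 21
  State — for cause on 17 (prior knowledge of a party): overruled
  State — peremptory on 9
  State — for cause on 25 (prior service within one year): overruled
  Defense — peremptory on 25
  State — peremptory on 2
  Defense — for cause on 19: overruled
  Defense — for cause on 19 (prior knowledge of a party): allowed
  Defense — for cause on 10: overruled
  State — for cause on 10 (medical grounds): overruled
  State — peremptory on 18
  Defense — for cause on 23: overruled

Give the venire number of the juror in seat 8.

11

Removed: #2, #5, #9, #12, #14, #16, #18, #19, #21, #25. (#10, #17, #23 stay — for-cause denied.)
Seating in order: seats 1–8 → #1, #3, #4, #6, #7, #8, #10, #11; alternates → #13.
So seat 8 is #11.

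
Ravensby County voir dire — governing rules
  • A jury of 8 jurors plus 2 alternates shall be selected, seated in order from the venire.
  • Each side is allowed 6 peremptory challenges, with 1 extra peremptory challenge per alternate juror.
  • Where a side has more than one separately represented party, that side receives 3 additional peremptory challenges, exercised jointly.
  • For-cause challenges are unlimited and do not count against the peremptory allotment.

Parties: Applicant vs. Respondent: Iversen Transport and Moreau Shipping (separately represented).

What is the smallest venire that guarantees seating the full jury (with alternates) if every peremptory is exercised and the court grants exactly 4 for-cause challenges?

33

Seats to fill: 8 + 2 alternates = 10.
Peremptories — Applicant: 6 + 1×2 = 8; Respondent: 6 + 1×2 + 3 = 11; total 19.
For-cause removals: 4.
Minimum venire: 10 + 19 + 4 = 33.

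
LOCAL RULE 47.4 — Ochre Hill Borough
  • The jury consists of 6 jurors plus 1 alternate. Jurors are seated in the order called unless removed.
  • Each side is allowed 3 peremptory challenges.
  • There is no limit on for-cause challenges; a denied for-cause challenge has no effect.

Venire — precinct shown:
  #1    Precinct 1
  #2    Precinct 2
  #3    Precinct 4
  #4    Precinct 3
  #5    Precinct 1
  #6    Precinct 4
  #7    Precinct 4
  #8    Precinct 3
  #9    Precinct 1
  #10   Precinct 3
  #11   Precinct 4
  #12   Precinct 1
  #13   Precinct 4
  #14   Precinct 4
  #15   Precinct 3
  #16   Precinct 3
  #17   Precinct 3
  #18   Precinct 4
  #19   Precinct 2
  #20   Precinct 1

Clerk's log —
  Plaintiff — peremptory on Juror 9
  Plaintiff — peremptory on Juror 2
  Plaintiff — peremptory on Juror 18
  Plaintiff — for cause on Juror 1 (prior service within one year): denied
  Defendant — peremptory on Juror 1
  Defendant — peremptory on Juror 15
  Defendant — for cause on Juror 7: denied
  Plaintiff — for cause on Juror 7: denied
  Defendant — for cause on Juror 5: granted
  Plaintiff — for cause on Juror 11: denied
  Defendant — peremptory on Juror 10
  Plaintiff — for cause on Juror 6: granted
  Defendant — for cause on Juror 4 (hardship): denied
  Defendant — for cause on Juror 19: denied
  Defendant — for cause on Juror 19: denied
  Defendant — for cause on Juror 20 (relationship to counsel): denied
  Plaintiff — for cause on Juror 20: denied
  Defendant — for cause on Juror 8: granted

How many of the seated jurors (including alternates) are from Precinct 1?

1

Removed: #1, #2, #5, #6, #8, #9, #10, #15, #18.
Seated (7 incl. alternates): #3, #4, #7, #11, #12, #13, #14.
Of those, in Precinct 1: #12 → 1.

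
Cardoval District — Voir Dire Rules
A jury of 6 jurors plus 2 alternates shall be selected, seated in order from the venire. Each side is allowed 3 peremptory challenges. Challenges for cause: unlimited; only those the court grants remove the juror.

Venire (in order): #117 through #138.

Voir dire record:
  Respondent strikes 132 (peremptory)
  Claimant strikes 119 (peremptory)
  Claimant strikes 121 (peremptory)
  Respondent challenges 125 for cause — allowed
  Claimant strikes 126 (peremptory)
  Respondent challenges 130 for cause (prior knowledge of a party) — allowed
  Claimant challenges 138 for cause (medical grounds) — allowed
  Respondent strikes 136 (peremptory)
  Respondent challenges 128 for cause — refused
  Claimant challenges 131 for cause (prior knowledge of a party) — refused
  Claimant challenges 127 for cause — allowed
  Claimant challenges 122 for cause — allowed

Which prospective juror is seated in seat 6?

Removed: #119, #121, #122, #125, #126, #127, #130, #132, #136, #138. (#128, #131 stay — for-cause denied.)
Seating in order: seats 1–6 → #117, #118, #120, #123, #124, #128; alternates → #129, #131.
So seat 6 is #128.

128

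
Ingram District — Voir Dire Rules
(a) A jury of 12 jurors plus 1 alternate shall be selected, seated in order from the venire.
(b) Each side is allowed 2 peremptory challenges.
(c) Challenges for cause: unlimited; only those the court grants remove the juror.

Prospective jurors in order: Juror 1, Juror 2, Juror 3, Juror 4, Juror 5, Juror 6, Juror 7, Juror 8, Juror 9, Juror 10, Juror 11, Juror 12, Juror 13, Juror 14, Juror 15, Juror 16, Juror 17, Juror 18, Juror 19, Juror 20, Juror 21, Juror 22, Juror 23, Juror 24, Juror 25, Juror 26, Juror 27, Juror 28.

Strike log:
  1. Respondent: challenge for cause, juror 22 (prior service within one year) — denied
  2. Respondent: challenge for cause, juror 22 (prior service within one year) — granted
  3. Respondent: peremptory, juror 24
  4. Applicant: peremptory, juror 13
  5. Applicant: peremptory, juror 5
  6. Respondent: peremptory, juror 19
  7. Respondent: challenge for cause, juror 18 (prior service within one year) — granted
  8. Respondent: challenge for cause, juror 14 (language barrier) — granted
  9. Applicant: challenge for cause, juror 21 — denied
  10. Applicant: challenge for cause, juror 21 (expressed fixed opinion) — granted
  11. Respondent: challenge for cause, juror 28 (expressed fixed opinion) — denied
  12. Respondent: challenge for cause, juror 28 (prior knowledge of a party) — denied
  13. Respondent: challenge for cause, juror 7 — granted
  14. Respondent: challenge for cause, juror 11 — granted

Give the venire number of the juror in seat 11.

16

Removed: #5, #7, #11, #13, #14, #18, #19, #21, #22, #24. (#28 stays — for-cause denied.)
Seating in order: seats 1–12 → #1, #2, #3, #4, #6, #8, #9, #10, #12, #15, #16, #17; alternates → #20.
So seat 11 is #16.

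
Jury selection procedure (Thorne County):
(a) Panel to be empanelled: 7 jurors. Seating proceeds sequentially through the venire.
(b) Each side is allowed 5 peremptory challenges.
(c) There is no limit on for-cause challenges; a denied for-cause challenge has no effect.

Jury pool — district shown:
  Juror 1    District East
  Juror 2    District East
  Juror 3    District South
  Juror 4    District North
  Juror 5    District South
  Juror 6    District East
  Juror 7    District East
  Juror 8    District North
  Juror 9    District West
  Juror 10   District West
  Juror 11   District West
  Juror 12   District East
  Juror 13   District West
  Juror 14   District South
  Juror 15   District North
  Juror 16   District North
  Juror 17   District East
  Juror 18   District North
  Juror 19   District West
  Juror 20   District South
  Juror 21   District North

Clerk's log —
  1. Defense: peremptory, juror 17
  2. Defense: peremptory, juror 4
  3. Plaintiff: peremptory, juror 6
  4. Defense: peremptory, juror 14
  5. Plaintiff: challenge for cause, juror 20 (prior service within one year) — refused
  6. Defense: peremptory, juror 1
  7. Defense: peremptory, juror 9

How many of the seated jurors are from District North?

Removed: #1, #4, #6, #9, #14, #17.
Seated jurors 1–7: #2, #3, #5, #7, #8, #10, #11.
Of those, in District North: #8 → 1.

1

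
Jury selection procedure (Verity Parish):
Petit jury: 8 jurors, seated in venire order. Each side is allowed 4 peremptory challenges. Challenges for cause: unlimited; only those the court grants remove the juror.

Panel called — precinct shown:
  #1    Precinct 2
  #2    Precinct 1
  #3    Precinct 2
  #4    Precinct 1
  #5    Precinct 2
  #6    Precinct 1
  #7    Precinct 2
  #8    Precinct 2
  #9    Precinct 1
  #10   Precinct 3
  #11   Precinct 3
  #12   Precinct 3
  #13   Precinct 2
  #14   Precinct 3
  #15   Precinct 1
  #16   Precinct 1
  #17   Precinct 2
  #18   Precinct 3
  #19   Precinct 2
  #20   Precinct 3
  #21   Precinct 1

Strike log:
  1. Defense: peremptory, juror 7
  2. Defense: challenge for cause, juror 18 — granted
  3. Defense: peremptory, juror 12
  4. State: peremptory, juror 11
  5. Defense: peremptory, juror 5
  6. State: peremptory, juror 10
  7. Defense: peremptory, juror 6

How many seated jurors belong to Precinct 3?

Removed: #5, #6, #7, #10, #11, #12, #18.
Seated jurors 1–8: #1, #2, #3, #4, #8, #9, #13, #14.
Of those, in Precinct 3: #14 → 1.

1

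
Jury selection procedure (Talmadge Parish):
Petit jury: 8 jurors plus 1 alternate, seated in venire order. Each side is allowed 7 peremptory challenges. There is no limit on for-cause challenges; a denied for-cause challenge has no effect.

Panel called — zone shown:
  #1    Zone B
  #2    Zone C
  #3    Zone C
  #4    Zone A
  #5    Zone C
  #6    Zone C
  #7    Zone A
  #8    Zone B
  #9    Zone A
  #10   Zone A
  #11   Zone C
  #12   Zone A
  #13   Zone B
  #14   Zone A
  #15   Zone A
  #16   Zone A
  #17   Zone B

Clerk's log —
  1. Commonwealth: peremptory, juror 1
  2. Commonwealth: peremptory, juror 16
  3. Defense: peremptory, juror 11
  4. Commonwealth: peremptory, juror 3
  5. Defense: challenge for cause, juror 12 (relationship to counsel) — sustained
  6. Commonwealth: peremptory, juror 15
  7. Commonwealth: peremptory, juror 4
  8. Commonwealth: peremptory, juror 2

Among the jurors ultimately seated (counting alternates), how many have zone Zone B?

Removed: #1, #2, #3, #4, #11, #12, #15, #16.
Seated (9 incl. alternates): #5, #6, #7, #8, #9, #10, #13, #14, #17.
Of those, in Zone B: #8, #13, #17 → 3.

3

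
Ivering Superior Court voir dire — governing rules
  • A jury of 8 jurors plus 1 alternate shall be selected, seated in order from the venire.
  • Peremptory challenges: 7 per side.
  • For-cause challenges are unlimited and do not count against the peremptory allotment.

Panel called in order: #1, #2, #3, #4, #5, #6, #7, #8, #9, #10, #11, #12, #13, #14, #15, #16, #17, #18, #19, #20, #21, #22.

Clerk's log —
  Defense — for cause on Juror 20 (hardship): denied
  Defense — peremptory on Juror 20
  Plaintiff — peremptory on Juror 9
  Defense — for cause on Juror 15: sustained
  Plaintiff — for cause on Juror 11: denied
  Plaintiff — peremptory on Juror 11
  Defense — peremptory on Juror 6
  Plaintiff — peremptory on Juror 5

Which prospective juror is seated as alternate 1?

13

Removed: #5, #6, #9, #11, #15, #20.
Seating in order: seats 1–8 → #1, #2, #3, #4, #7, #8, #10, #12; alternates → #13.
So alternate 1 is #13.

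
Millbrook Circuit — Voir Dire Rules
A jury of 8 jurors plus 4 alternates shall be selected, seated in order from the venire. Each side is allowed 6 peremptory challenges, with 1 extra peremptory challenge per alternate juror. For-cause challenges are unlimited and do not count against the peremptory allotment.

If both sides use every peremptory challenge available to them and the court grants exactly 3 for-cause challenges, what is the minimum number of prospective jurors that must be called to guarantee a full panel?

35

Seats to fill: 8 + 4 alternates = 12.
Peremptories: 6 + 1×4 = 10 per side × 2 sides = 20.
For-cause removals: 3.
Minimum venire: 12 + 20 + 3 = 35.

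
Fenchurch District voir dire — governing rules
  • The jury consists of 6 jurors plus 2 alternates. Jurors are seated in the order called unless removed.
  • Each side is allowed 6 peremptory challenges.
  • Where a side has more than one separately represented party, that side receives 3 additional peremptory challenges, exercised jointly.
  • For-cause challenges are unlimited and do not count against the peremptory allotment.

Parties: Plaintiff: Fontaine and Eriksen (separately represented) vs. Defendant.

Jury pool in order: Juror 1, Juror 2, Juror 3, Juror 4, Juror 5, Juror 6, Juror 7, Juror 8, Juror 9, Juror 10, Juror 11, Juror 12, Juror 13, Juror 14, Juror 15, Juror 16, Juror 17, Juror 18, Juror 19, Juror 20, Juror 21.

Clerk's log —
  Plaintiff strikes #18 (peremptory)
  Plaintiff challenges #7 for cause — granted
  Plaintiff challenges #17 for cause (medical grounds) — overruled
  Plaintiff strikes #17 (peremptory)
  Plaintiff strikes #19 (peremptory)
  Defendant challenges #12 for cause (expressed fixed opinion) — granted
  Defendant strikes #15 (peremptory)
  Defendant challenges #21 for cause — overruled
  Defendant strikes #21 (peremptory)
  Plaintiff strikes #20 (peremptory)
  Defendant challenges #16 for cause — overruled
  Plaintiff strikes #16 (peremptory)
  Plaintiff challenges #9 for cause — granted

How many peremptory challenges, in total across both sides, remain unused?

Plaintiff allotment: 6 base + 3 multi-party = 9. Defendant allotment: 6.
Plaintiff peremptories used: #18, #17, #19, #20, #16 — 5 (for-cause on #7, #17, #9 don't count).
Defendant peremptories used: #15, #21 — 2 (for-cause on #12, #21, #16 don't count).
Remaining: (9 − 5) + (6 − 2) = 8.

8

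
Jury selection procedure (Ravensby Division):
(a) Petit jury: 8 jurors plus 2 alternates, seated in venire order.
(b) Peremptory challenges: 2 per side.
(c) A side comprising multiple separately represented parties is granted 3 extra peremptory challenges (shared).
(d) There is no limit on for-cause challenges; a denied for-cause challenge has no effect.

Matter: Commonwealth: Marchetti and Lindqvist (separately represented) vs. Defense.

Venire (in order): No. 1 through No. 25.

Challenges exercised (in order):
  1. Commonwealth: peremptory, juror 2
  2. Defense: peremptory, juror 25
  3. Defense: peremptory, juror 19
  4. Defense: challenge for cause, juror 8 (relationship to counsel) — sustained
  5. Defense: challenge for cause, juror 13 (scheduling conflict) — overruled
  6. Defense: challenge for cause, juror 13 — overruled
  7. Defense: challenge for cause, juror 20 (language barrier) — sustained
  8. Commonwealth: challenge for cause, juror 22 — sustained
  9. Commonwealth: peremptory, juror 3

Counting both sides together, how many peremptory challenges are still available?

Commonwealth allotment: 2 base + 3 multi-party = 5. Defense allotment: 2.
Commonwealth peremptories used: #2, #3 — 2 (the for-cause on #22 doesn't count).
Defense peremptories used: #25, #19 — 2 (for-cause on #8, #13, #13, #20 don't count).
Remaining: (5 − 2) + (2 − 2) = 3.

3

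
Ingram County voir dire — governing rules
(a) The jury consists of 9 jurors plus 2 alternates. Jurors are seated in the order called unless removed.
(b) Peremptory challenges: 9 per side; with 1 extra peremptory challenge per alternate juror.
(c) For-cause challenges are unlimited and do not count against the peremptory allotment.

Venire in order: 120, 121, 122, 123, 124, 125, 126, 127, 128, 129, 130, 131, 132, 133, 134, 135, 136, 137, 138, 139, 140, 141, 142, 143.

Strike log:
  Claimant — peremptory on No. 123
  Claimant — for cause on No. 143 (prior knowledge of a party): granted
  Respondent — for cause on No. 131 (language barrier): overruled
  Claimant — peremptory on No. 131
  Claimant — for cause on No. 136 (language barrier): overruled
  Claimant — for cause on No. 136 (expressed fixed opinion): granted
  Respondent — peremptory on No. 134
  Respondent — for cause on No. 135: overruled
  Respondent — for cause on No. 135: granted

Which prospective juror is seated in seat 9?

129

Removed: #123, #131, #134, #135, #136, #143.
Filling seats in venire order through position 9: #120, #121, #122, #124, #125, #126, #127, #128, #129.
So seat 9 is #129.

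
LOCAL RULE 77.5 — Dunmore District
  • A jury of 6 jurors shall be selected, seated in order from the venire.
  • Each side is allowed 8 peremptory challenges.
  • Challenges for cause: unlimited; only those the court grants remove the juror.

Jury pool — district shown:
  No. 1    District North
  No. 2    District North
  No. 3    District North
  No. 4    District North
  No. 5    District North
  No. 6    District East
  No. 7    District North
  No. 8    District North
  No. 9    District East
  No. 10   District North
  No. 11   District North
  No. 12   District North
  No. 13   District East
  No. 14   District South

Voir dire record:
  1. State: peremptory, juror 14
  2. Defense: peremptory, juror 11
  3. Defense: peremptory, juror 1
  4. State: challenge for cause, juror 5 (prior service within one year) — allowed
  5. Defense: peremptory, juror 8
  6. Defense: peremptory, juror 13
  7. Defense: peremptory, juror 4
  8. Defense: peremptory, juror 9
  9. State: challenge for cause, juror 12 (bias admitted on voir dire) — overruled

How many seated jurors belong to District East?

1

Removed: #1, #4, #5, #8, #9, #11, #13, #14.
Seated jurors 1–6: #2, #3, #6, #7, #10, #12.
Of those, in District East: #6 → 1.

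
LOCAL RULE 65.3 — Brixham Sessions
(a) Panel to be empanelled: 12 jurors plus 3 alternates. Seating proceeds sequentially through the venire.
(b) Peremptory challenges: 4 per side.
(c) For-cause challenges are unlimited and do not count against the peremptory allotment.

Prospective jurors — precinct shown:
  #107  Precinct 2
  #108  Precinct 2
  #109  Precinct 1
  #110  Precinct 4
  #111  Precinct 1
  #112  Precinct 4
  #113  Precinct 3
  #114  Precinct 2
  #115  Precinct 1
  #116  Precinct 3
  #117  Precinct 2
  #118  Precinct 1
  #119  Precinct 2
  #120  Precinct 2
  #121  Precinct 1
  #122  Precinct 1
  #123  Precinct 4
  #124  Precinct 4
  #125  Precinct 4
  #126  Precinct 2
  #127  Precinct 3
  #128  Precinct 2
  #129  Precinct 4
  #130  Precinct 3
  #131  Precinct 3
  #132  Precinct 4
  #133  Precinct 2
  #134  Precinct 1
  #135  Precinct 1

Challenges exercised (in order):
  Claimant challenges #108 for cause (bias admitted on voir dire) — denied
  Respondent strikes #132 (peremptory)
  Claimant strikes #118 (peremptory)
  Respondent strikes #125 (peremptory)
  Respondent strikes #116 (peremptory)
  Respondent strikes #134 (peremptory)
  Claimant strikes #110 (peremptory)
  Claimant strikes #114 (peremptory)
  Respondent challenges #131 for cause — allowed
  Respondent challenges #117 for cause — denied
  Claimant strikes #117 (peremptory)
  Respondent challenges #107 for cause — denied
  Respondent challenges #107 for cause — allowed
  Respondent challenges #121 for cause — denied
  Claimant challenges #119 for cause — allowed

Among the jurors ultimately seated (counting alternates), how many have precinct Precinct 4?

Removed: #107, #110, #114, #116, #117, #118, #119, #125, #131, #132, #134.
Seated (15 incl. alternates): #108, #109, #111, #112, #113, #115, #120, #121, #122, #123, #124, #126, #127, #128, #129.
Of those, in Precinct 4: #112, #123, #124, #129 → 4.

4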